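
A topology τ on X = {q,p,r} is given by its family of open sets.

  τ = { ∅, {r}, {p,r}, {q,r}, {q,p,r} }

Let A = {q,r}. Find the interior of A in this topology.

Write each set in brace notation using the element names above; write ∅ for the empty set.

{q,r}

U open, U⊆A: ∅, {r}, {q,r}. int(A) = ⋃ = {q,r}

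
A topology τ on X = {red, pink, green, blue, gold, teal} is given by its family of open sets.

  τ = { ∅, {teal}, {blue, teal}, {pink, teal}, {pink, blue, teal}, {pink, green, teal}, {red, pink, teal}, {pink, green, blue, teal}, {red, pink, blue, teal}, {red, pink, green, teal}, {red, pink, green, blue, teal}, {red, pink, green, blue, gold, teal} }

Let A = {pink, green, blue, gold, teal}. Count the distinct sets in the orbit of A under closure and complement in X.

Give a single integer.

complement {red}; its interior ∅; cl(A) = X∖∅ = {red, pink, green, blue, gold, teal}
With k = closure, c = complement:
  1. A     = {pink, green, blue, gold, teal}
  2. kA    = {red, pink, green, blue, gold, teal}
  3. cA    = {red}
  4. ckA   = ∅
  5. kcA   = {red, gold}
  6. ckcA  = {pink, green, blue, teal}
k, c of each give nothing new

6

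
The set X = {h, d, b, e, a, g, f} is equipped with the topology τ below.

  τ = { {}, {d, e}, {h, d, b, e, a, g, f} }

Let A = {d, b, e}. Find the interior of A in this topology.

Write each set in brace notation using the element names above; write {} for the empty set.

interior: largest open inside A is {d, e} (from {}, {d, e})

{d, e}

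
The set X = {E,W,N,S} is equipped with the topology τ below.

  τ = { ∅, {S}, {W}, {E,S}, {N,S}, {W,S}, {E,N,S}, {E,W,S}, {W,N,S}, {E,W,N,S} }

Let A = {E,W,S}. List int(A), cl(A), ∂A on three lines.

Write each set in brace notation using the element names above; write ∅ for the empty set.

int(A) = {E,W,S}
cl(A)  = {E,W,N,S}
∂A     = {N}

opens ⊆ A: ∅, {S}, {W}, {E,S}, {W,S}, {E,W,S}; union → int = {E,W,S}
complement {N}; its interior ∅; cl(A) = X∖∅ = {E,W,N,S}
boundary = {E,W,N,S} ∖ {E,W,S} = {N}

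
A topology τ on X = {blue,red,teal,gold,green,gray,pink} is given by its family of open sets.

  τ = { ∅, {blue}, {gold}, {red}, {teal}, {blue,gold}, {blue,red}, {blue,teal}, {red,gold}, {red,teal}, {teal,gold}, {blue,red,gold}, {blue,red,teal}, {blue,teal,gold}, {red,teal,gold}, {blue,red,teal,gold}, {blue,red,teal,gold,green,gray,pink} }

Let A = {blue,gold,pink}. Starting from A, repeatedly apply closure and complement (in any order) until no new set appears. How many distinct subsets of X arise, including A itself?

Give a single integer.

X∖A={red,teal,green,gray}, int(X∖A)={red,teal}, hence cl(A)={blue,gold,green,gray,pink}
Orbit (k=closure, c=complement):
  1. A     = {blue,gold,pink}
  2. kA    = {blue,gold,green,gray,pink}
  3. cA    = {red,teal,green,gray}
  4. ckA   = {red,teal}
  5. kcA   = {red,teal,green,gray,pink}
  6. ckcA  = {blue,gold}
(closed under both — stop)

6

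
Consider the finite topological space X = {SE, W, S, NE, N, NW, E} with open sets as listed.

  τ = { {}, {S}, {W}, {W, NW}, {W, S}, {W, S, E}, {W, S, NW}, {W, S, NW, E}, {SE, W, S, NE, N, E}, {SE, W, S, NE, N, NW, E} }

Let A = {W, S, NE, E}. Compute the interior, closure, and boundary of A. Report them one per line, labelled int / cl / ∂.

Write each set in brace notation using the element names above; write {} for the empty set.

int(A) = {W, S, E}
cl(A)  = {SE, W, S, NE, N, NW, E}
∂A     = {SE, NE, N, NW}

open subsets of A: {}, {S}, {W}, {W, S}, {W, S, E}; so int(A) = {W, S, E}
closure: X∖int(X∖A) = X∖{} = {SE, W, S, NE, N, NW, E}
∂A = {SE, W, S, NE, N, NW, E} minus {W, S, E} = {SE, NE, N, NW}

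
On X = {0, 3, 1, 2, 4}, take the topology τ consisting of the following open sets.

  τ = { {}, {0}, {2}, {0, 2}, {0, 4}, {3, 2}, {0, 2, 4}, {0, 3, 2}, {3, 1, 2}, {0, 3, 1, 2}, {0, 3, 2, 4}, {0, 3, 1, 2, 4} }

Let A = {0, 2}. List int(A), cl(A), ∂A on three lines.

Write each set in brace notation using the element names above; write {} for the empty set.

interior: largest open inside A is {0, 2} (from {}, {0}, {2}, {0, 2})
cl via duality: int({3, 1, 4}) = {}, so X∖{} = {0, 3, 1, 2, 4}
cl∖int = {3, 1, 4}

int(A) = {0, 2}
cl(A)  = {0, 3, 1, 2, 4}
∂A     = {3, 1, 4}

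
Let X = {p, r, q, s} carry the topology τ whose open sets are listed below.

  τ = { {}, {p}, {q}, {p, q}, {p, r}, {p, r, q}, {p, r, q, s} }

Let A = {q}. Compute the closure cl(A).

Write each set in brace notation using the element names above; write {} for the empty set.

X∖A={p, r, s}, int(X∖A)={p, r}, hence cl(A)={q, s}

{q, s}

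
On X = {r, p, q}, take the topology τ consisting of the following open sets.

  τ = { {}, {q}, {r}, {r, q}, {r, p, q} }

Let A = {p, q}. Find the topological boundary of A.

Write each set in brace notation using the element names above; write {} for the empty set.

interior: largest open inside A is {q} (from {}, {q})
cl via duality: int({r}) = {r}, so X∖{r} = {p, q}
cl∖int = {p}

{p}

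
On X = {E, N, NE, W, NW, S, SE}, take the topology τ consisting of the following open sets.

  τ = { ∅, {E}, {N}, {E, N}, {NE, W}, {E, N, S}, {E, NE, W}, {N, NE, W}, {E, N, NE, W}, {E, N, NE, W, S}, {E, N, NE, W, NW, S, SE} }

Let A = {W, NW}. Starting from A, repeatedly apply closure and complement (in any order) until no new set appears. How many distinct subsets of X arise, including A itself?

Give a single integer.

cl via duality: int({E, N, NE, S, SE}) = {E, N, S}, so X∖{E, N, S} = {NE, W, NW, SE}
Write k for closure, c for complement:
  1. A     = {W, NW}
  2. kA    = {NE, W, NW, SE}
  3. cA    = {E, N, NE, S, SE}
  4. ckA   = {E, N, S}
  5. kcA   = {E, N, NE, W, NW, S, SE}
  6. kckA  = {E, N, NW, S, SE}
  7. ckcA  = ∅
  8. ckckA = {NE, W}
applying k or c yields no new set

8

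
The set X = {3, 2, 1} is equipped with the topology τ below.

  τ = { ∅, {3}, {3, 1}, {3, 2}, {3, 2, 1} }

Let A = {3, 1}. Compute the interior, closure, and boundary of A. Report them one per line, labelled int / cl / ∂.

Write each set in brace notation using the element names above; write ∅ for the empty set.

int(A) = {3, 1}
cl(A)  = {3, 2, 1}
∂A     = {2}

open subsets of A: ∅, {3}, {3, 1}; so int(A) = {3, 1}
closure: X∖int(X∖A) = X∖∅ = {3, 2, 1}
∂A = {3, 2, 1} minus {3, 1} = {2}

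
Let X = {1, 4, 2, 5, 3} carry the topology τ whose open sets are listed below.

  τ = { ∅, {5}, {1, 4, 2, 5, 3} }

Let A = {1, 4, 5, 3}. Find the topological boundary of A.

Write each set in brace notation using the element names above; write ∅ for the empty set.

U open, U⊆A: ∅, {5}. int(A) = ⋃ = {5}
X∖A={2}, int(X∖A)=∅, hence cl(A)={1, 4, 2, 5, 3}
∂A: remove int from cl → {1, 4, 2, 3}

{1, 4, 2, 3}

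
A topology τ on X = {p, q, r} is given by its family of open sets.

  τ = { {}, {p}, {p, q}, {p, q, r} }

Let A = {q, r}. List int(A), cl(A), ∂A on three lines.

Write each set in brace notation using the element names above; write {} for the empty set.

int(A) = {}
cl(A)  = {q, r}
∂A     = {q, r}

open subsets of A: {}; so int(A) = {}
closure: X∖int(X∖A) = X∖{p} = {q, r}
∂A = {q, r} minus {} = {q, r}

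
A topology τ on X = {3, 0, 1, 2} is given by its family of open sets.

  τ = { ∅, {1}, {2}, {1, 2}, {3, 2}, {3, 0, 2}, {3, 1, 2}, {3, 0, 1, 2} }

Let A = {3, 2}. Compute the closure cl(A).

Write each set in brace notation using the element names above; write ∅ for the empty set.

{3, 0, 2}

cl via duality: int({0, 1}) = {1}, so X∖{1} = {3, 0, 2}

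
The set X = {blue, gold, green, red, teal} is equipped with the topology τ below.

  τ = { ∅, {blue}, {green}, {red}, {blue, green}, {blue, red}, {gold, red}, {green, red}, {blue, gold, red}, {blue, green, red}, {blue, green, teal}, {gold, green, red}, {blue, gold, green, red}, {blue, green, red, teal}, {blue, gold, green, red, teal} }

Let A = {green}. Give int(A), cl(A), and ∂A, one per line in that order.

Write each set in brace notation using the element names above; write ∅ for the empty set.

int(A) = {green}
cl(A)  = {green, teal}
∂A     = {teal}

interior: largest open inside A is {green} (from ∅, {green})
cl via duality: int({blue, gold, red, teal}) = {blue, gold, red}, so X∖{blue, gold, red} = {green, teal}
cl∖int = {teal}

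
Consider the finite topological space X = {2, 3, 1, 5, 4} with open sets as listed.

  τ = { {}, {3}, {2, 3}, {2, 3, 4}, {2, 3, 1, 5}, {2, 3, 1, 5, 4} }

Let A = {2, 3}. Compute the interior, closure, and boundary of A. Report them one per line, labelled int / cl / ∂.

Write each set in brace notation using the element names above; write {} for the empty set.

int(A) = {2, 3}
cl(A)  = {2, 3, 1, 5, 4}
∂A     = {1, 5, 4}

U open, U⊆A: {}, {3}, {2, 3}. int(A) = ⋃ = {2, 3}
X∖A={1, 5, 4}, int(X∖A)={}, hence cl(A)={2, 3, 1, 5, 4}
∂A: remove int from cl → {1, 5, 4}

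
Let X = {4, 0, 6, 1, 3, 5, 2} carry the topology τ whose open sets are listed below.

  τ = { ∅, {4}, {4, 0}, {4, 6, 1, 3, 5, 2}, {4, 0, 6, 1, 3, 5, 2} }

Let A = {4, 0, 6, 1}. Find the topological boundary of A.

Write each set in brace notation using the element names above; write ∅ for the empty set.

interior: largest open inside A is {4, 0} (from ∅, {4}, {4, 0})
cl via duality: int({3, 5, 2}) = ∅, so X∖∅ = {4, 0, 6, 1, 3, 5, 2}
cl∖int = {6, 1, 3, 5, 2}

{6, 1, 3, 5, 2}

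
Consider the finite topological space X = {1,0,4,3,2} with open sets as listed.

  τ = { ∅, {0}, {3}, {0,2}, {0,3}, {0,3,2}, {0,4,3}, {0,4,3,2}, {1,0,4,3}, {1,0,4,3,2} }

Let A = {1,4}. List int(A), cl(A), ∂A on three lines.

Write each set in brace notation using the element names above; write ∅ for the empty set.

interior: largest open inside A is ∅ (from ∅)
cl via duality: int({0,3,2}) = {0,3,2}, so X∖{0,3,2} = {1,4}
cl∖int = {1,4}

int(A) = ∅
cl(A)  = {1,4}
∂A     = {1,4}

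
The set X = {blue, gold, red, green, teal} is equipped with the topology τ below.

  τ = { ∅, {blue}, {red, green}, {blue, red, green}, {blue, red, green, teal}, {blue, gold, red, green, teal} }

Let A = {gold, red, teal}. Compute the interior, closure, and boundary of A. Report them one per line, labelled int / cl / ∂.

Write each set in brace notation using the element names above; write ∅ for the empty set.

int(A) = ∅
cl(A)  = {gold, red, green, teal}
∂A     = {gold, red, green, teal}

open subsets of A: ∅; so int(A) = ∅
closure: X∖int(X∖A) = X∖{blue} = {gold, red, green, teal}
∂A = {gold, red, green, teal} minus ∅ = {gold, red, green, teal}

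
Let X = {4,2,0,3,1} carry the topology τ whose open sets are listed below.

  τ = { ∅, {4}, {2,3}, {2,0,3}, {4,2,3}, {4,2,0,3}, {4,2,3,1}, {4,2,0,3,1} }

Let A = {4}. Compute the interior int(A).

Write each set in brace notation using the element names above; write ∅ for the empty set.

opens ⊆ A: ∅, {4}; union → int = {4}

{4}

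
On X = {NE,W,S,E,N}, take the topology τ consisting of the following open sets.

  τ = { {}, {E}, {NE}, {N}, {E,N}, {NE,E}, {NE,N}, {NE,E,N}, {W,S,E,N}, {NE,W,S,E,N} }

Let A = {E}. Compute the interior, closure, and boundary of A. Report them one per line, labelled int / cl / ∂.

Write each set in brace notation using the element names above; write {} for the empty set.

int(A) = {E}
cl(A)  = {W,S,E}
∂A     = {W,S}

opens ⊆ A: {}, {E}; union → int = {E}
complement {NE,W,S,N}; its interior {NE,N}; cl(A) = X∖{NE,N} = {W,S,E}
boundary = {W,S,E} ∖ {E} = {W,S}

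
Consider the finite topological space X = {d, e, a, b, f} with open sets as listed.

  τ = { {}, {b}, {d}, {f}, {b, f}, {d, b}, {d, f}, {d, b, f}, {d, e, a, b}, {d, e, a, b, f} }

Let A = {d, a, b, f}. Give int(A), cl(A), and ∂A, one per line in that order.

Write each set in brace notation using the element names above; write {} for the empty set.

int(A) = {d, b, f}
cl(A)  = {d, e, a, b, f}
∂A     = {e, a}

opens ⊆ A: {}, {f}, {b}, {d}, {d, f}, {b, f}, {d, b}, {d, b, f}; union → int = {d, b, f}
complement {e}; its interior {}; cl(A) = X∖{} = {d, e, a, b, f}
boundary = {d, e, a, b, f} ∖ {d, b, f} = {e, a}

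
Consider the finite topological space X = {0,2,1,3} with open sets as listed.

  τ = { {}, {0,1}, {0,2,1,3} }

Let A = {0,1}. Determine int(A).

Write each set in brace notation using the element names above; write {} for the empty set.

{0,1}

interior: largest open inside A is {0,1} (from {}, {0,1})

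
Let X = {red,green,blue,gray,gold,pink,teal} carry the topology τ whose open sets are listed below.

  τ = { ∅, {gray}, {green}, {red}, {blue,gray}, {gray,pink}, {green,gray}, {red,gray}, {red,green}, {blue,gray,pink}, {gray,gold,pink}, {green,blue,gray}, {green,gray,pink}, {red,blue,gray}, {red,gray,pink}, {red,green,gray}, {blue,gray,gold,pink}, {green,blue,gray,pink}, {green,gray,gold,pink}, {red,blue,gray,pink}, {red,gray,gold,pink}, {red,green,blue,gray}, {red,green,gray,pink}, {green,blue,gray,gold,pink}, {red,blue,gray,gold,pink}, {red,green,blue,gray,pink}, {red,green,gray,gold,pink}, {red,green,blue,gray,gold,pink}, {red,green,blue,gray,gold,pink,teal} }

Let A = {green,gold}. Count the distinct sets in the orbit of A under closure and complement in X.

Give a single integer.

8

X∖A={red,blue,gray,pink,teal}, int(X∖A)={red,blue,gray,pink}, hence cl(A)={green,gold,teal}
Orbit (k=closure, c=complement):
  1. A     = {green,gold}
  2. kA    = {green,gold,teal}
  3. cA    = {red,blue,gray,pink,teal}
  4. ckA   = {red,blue,gray,pink}
  5. kcA   = {red,blue,gray,gold,pink,teal}
  6. ckcA  = {green}
  7. kckcA = {green,teal}
  8. ckckcA = {red,blue,gray,gold,pink}
(closed under both — stop)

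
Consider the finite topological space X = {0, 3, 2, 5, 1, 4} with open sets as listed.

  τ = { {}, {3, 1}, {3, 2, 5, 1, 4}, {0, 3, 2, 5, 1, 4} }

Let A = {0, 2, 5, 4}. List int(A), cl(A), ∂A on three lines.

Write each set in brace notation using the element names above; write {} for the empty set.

open subsets of A: {}; so int(A) = {}
closure: X∖int(X∖A) = X∖{3, 1} = {0, 2, 5, 4}
∂A = {0, 2, 5, 4} minus {} = {0, 2, 5, 4}

int(A) = {}
cl(A)  = {0, 2, 5, 4}
∂A     = {0, 2, 5, 4}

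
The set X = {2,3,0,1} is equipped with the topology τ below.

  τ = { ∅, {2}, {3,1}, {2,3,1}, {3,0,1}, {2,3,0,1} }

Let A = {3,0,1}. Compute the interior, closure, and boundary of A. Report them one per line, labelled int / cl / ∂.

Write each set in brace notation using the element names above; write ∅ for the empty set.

int(A) = {3,0,1}
cl(A)  = {3,0,1}
∂A     = ∅

open subsets of A: ∅, {3,1}, {3,0,1}; so int(A) = {3,0,1}
closure: X∖int(X∖A) = X∖{2} = {3,0,1}
∂A = {3,0,1} minus {3,0,1} = ∅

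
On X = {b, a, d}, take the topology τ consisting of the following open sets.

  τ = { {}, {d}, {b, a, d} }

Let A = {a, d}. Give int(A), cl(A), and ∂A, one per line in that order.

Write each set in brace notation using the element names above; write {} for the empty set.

open subsets of A: {}, {d}; so int(A) = {d}
closure: X∖int(X∖A) = X∖{} = {b, a, d}
∂A = {b, a, d} minus {d} = {b, a}

int(A) = {d}
cl(A)  = {b, a, d}
∂A     = {b, a}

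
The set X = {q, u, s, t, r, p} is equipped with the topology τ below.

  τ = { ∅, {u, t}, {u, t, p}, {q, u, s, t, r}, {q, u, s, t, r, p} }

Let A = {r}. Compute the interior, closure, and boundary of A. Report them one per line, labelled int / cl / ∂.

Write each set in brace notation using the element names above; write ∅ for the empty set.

int(A) = ∅
cl(A)  = {q, s, r}
∂A     = {q, s, r}

interior: largest open inside A is ∅ (from ∅)
cl via duality: int({q, u, s, t, p}) = {u, t, p}, so X∖{u, t, p} = {q, s, r}
cl∖int = {q, s, r}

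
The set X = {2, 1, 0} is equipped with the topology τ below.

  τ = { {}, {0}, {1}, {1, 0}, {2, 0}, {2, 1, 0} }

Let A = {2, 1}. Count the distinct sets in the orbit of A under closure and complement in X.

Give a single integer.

4

complement {0}; its interior {0}; cl(A) = X∖{0} = {2, 1}
With k = closure, c = complement:
  1. A     = {2, 1}
  2. cA    = {0}
  3. kcA   = {2, 0}
  4. ckcA  = {1}
k, c of each give nothing new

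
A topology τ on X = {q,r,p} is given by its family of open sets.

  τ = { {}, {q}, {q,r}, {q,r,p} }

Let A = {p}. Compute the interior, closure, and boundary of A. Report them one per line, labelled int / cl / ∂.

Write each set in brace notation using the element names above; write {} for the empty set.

int(A) = {}
cl(A)  = {p}
∂A     = {p}

open subsets of A: {}; so int(A) = {}
closure: X∖int(X∖A) = X∖{q,r} = {p}
∂A = {p} minus {} = {p}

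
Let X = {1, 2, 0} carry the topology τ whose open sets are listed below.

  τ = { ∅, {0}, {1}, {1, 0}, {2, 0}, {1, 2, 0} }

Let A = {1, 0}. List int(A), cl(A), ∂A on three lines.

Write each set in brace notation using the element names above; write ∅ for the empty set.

open subsets of A: ∅, {0}, {1}, {1, 0}; so int(A) = {1, 0}
closure: X∖int(X∖A) = X∖∅ = {1, 2, 0}
∂A = {1, 2, 0} minus {1, 0} = {2}

int(A) = {1, 0}
cl(A)  = {1, 2, 0}
∂A     = {2}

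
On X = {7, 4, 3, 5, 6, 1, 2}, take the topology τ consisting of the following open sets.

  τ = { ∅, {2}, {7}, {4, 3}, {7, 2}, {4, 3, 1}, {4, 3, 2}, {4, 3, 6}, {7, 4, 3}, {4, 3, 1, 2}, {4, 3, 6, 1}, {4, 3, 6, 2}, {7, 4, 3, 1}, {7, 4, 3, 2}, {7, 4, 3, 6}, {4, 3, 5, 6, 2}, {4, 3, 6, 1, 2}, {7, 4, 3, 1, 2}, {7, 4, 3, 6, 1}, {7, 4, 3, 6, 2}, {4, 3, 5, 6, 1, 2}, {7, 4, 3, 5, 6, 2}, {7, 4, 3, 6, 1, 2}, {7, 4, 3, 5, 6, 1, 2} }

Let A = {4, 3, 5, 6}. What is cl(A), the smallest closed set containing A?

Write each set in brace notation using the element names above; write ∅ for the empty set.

X∖A={7, 1, 2}, int(X∖A)={7, 2}, hence cl(A)={4, 3, 5, 6, 1}

{4, 3, 5, 6, 1}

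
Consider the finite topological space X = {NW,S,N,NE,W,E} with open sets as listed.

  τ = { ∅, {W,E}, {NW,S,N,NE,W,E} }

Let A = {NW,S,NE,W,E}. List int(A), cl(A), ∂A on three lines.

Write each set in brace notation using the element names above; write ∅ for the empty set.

int(A) = {W,E}
cl(A)  = {NW,S,N,NE,W,E}
∂A     = {NW,S,N,NE}

opens ⊆ A: ∅, {W,E}; union → int = {W,E}
complement {N}; its interior ∅; cl(A) = X∖∅ = {NW,S,N,NE,W,E}
boundary = {NW,S,N,NE,W,E} ∖ {W,E} = {NW,S,N,NE}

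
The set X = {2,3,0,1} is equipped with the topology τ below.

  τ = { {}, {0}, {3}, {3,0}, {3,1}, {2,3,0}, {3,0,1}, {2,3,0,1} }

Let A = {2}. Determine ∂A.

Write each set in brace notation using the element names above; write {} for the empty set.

opens ⊆ A: {}; union → int = {}
complement {3,0,1}; its interior {3,0,1}; cl(A) = X∖{3,0,1} = {2}
boundary = {2} ∖ {} = {2}

{2}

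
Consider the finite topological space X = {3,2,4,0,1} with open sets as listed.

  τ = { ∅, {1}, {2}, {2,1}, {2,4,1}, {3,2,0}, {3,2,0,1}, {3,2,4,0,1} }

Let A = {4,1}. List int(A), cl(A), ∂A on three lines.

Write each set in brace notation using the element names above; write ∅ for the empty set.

U open, U⊆A: ∅, {1}. int(A) = ⋃ = {1}
X∖A={3,2,0}, int(X∖A)={3,2,0}, hence cl(A)={4,1}
∂A: remove int from cl → {4}

int(A) = {1}
cl(A)  = {4,1}
∂A     = {4}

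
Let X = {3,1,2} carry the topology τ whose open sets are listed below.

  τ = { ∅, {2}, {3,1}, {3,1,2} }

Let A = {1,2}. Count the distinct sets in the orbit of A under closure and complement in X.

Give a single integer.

closure: X∖int(X∖A) = X∖∅ = {3,1,2}
Let k=closure and c=complement:
  1. A     = {1,2}
  2. kA    = {3,1,2}
  3. cA    = {3}
  4. ckA   = ∅
  5. kcA   = {3,1}
  6. ckcA  = {2}
— saturated at 6

6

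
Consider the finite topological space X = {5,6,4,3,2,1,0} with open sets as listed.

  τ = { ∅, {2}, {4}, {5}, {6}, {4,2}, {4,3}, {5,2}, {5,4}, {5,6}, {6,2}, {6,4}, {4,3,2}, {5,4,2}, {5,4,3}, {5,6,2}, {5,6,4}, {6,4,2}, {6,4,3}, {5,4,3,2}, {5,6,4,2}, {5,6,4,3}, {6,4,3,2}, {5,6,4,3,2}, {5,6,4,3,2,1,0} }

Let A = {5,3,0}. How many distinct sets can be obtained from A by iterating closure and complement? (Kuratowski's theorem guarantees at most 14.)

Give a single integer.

8

X∖A={6,4,2,1}, int(X∖A)={6,4,2}, hence cl(A)={5,3,1,0}
Orbit (k=closure, c=complement):
  1. A     = {5,3,0}
  2. kA    = {5,3,1,0}
  3. cA    = {6,4,2,1}
  4. ckA   = {6,4,2}
  5. kcA   = {6,4,3,2,1,0}
  6. ckcA  = {5}
  7. kckcA = {5,1,0}
  8. ckckcA = {6,4,3,2}
(closed under both — stop)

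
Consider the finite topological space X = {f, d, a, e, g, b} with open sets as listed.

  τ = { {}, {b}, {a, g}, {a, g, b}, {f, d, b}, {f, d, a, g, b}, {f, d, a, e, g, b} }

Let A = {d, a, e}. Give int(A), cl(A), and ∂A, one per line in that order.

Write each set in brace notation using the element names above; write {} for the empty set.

int(A) = {}
cl(A)  = {f, d, a, e, g}
∂A     = {f, d, a, e, g}

U open, U⊆A: {}. int(A) = ⋃ = {}
X∖A={f, g, b}, int(X∖A)={b}, hence cl(A)={f, d, a, e, g}
∂A: remove int from cl → {f, d, a, e, g}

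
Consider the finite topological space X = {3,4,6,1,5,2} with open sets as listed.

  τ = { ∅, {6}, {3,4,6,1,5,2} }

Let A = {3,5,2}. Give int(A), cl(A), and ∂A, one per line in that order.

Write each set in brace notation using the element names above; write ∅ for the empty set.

int(A) = ∅
cl(A)  = {3,4,1,5,2}
∂A     = {3,4,1,5,2}

interior: largest open inside A is ∅ (from ∅)
cl via duality: int({4,6,1}) = {6}, so X∖{6} = {3,4,1,5,2}
cl∖int = {3,4,1,5,2}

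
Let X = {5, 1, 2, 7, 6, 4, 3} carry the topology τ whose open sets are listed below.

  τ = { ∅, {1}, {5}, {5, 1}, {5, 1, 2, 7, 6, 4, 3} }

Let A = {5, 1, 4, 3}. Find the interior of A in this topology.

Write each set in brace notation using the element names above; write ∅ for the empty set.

interior: largest open inside A is {5, 1} (from ∅, {5}, {1}, {5, 1})

{5, 1}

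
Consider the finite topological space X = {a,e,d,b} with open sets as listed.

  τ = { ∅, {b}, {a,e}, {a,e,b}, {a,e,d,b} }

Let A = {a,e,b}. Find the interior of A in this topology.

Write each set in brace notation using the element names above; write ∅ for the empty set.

{a,e,b}

interior: largest open inside A is {a,e,b} (from ∅, {b}, {a,e}, {a,e,b})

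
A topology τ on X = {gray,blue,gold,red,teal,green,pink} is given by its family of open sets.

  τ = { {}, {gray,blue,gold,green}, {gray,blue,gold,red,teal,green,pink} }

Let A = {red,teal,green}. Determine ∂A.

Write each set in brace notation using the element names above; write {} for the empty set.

interior: largest open inside A is {} (from {})
cl via duality: int({gray,blue,gold,pink}) = {}, so X∖{} = {gray,blue,gold,red,teal,green,pink}
cl∖int = {gray,blue,gold,red,teal,green,pink}

{gray,blue,gold,red,teal,green,pink}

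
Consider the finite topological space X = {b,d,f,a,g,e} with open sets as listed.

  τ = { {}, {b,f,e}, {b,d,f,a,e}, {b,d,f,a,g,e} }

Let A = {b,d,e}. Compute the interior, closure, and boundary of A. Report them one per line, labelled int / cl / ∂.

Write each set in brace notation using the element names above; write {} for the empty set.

int(A) = {}
cl(A)  = {b,d,f,a,g,e}
∂A     = {b,d,f,a,g,e}

interior: largest open inside A is {} (from {})
cl via duality: int({f,a,g}) = {}, so X∖{} = {b,d,f,a,g,e}
cl∖int = {b,d,f,a,g,e}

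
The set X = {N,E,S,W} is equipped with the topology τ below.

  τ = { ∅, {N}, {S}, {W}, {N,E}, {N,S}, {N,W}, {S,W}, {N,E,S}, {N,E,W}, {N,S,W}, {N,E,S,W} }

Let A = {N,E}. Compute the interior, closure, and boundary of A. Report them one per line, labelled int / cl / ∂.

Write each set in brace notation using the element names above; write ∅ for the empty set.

int(A) = {N,E}
cl(A)  = {N,E}
∂A     = ∅

interior: largest open inside A is {N,E} (from ∅, {N}, {N,E})
cl via duality: int({S,W}) = {S,W}, so X∖{S,W} = {N,E}
cl∖int = ∅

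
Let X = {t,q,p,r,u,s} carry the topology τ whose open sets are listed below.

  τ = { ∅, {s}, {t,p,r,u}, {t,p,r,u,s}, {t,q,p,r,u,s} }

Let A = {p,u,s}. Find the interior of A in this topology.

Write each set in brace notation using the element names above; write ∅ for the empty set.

opens ⊆ A: ∅, {s}; union → int = {s}

{s}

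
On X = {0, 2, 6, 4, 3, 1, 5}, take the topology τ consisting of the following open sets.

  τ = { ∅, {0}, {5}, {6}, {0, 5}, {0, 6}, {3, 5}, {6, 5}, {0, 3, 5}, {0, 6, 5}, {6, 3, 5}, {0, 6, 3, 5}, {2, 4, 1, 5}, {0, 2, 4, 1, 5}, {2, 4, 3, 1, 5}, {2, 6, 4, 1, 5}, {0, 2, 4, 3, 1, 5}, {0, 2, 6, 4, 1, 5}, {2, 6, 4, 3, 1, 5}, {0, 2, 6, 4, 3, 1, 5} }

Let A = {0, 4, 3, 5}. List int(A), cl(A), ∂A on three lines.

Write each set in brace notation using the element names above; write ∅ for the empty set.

int(A) = {0, 3, 5}
cl(A)  = {0, 2, 4, 3, 1, 5}
∂A     = {2, 4, 1}

opens ⊆ A: ∅, {0}, {5}, {3, 5}, {0, 5}, {0, 3, 5}; union → int = {0, 3, 5}
complement {2, 6, 1}; its interior {6}; cl(A) = X∖{6} = {0, 2, 4, 3, 1, 5}
boundary = {0, 2, 4, 3, 1, 5} ∖ {0, 3, 5} = {2, 4, 1}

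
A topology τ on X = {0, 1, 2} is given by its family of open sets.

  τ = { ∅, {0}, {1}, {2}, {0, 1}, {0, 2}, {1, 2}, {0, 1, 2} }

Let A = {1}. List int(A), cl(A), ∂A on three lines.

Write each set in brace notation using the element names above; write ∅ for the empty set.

int(A) = {1}
cl(A)  = {1}
∂A     = ∅

interior: largest open inside A is {1} (from ∅, {1})
cl via duality: int({0, 2}) = {0, 2}, so X∖{0, 2} = {1}
cl∖int = ∅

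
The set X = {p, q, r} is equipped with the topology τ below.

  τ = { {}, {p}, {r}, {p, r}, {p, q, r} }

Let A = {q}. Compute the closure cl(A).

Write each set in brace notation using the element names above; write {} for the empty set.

{q}

X∖A={p, r}, int(X∖A)={p, r}, hence cl(A)={q}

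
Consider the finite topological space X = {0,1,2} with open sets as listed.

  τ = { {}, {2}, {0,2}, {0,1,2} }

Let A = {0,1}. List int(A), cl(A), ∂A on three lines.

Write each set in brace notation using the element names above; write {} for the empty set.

int(A) = {}
cl(A)  = {0,1}
∂A     = {0,1}

open subsets of A: {}; so int(A) = {}
closure: X∖int(X∖A) = X∖{2} = {0,1}
∂A = {0,1} minus {} = {0,1}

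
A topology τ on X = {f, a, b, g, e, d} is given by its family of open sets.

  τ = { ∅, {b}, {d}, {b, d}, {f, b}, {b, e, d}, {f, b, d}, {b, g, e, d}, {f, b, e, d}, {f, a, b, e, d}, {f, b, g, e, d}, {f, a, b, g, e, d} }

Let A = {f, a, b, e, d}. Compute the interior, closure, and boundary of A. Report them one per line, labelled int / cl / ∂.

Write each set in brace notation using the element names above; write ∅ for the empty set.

U open, U⊆A: ∅, {b}, {d}, {f, b}, {b, d}, {f, b, d}, {b, e, d}, {f, b, e, d}, {f, a, b, e, d}. int(A) = ⋃ = {f, a, b, e, d}
X∖A={g}, int(X∖A)=∅, hence cl(A)={f, a, b, g, e, d}
∂A: remove int from cl → {g}

int(A) = {f, a, b, e, d}
cl(A)  = {f, a, b, g, e, d}
∂A     = {g}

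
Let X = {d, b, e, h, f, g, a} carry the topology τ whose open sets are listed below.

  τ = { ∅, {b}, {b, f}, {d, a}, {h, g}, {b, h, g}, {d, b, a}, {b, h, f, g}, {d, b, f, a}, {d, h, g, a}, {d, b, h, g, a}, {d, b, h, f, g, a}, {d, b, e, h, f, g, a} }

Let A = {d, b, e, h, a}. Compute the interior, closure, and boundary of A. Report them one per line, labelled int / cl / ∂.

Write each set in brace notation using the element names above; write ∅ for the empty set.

int(A) = {d, b, a}
cl(A)  = {d, b, e, h, f, g, a}
∂A     = {e, h, f, g}

interior: largest open inside A is {d, b, a} (from ∅, {b}, {d, a}, {d, b, a})
cl via duality: int({f, g}) = ∅, so X∖∅ = {d, b, e, h, f, g, a}
cl∖int = {e, h, f, g}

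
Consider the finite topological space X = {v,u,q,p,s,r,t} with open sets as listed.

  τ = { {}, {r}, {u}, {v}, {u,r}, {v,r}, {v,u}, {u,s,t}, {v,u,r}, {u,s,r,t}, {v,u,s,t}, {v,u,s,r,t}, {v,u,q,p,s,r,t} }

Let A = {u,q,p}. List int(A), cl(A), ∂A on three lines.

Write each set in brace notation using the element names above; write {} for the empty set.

open subsets of A: {}, {u}; so int(A) = {u}
closure: X∖int(X∖A) = X∖{v,r} = {u,q,p,s,t}
∂A = {u,q,p,s,t} minus {u} = {q,p,s,t}

int(A) = {u}
cl(A)  = {u,q,p,s,t}
∂A     = {q,p,s,t}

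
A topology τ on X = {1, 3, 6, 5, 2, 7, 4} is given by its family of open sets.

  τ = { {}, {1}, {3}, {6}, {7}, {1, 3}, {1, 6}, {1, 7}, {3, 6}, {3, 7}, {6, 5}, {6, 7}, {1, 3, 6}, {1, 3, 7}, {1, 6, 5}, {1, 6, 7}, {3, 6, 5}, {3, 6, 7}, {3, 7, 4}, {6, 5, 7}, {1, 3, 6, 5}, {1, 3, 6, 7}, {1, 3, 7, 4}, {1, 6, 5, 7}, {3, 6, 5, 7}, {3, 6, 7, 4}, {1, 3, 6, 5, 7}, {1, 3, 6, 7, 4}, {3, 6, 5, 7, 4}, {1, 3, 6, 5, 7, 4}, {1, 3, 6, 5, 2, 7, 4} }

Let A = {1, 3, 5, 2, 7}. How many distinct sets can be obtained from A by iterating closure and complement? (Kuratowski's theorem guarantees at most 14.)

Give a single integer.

10

cl via duality: int({6, 4}) = {6}, so X∖{6} = {1, 3, 5, 2, 7, 4}
Write k for closure, c for complement:
  1. A     = {1, 3, 5, 2, 7}
  2. kA    = {1, 3, 5, 2, 7, 4}
  3. cA    = {6, 4}
  4. ckA   = {6}
  5. kcA   = {6, 5, 2, 4}
  6. kckA  = {6, 5, 2}
  7. ckcA  = {1, 3, 7}
  8. ckckA = {1, 3, 7, 4}
  9. kckcA = {1, 3, 2, 7, 4}
  10. ckckcA = {6, 5}
applying k or c yields no new set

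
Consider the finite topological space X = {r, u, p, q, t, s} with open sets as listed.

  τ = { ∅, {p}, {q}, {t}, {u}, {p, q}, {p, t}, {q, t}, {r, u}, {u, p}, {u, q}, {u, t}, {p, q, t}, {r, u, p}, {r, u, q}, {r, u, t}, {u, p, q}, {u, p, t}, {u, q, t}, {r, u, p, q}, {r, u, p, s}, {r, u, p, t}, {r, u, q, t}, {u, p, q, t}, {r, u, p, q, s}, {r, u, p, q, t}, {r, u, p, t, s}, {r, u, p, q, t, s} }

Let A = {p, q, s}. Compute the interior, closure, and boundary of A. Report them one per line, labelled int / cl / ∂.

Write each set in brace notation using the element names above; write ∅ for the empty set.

opens ⊆ A: ∅, {p}, {q}, {p, q}; union → int = {p, q}
complement {r, u, t}; its interior {r, u, t}; cl(A) = X∖{r, u, t} = {p, q, s}
boundary = {p, q, s} ∖ {p, q} = {s}

int(A) = {p, q}
cl(A)  = {p, q, s}
∂A     = {s}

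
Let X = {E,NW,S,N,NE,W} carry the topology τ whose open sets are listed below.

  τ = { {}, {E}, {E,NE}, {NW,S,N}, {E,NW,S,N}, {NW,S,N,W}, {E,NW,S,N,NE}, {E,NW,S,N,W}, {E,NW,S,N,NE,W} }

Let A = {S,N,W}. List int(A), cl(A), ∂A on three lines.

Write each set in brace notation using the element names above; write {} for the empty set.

int(A) = {}
cl(A)  = {NW,S,N,W}
∂A     = {NW,S,N,W}

open subsets of A: {}; so int(A) = {}
closure: X∖int(X∖A) = X∖{E,NE} = {NW,S,N,W}
∂A = {NW,S,N,W} minus {} = {NW,S,N,W}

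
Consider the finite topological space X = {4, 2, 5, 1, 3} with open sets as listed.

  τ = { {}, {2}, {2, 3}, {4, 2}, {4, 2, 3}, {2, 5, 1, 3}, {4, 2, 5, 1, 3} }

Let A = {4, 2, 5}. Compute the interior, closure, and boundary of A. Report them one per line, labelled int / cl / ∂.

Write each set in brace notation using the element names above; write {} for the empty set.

int(A) = {4, 2}
cl(A)  = {4, 2, 5, 1, 3}
∂A     = {5, 1, 3}

U open, U⊆A: {}, {2}, {4, 2}. int(A) = ⋃ = {4, 2}
X∖A={1, 3}, int(X∖A)={}, hence cl(A)={4, 2, 5, 1, 3}
∂A: remove int from cl → {5, 1, 3}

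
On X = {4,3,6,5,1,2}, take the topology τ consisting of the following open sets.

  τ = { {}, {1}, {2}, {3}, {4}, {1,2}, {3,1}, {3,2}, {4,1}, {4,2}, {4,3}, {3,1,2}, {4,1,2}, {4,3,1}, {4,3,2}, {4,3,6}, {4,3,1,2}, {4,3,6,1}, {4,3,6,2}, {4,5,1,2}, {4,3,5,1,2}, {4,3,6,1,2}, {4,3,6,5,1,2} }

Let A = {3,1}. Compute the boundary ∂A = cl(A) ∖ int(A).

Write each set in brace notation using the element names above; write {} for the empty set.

{6,5}

interior: largest open inside A is {3,1} (from {}, {1}, {3}, {3,1})
cl via duality: int({4,6,5,2}) = {4,2}, so X∖{4,2} = {3,6,5,1}
cl∖int = {6,5}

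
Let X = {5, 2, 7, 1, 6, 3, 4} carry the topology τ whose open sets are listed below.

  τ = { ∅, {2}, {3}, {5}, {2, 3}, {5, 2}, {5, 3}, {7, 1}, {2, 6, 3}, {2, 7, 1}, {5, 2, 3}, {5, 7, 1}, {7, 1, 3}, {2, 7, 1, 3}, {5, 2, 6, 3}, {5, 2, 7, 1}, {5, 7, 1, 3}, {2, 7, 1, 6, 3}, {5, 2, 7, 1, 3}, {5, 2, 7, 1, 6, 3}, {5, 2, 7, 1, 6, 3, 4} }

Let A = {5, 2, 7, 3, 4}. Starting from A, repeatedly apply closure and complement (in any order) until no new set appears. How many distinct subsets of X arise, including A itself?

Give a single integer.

cl via duality: int({1, 6}) = ∅, so X∖∅ = {5, 2, 7, 1, 6, 3, 4}
Write k for closure, c for complement:
  1. A     = {5, 2, 7, 3, 4}
  2. kA    = {5, 2, 7, 1, 6, 3, 4}
  3. cA    = {1, 6}
  4. ckA   = ∅
  5. kcA   = {7, 1, 6, 4}
  6. ckcA  = {5, 2, 3}
  7. kckcA = {5, 2, 6, 3, 4}
  8. ckckcA = {7, 1}
  9. kckckcA = {7, 1, 4}
  10. ckckckcA = {5, 2, 6, 3}
applying k or c yields no new set

10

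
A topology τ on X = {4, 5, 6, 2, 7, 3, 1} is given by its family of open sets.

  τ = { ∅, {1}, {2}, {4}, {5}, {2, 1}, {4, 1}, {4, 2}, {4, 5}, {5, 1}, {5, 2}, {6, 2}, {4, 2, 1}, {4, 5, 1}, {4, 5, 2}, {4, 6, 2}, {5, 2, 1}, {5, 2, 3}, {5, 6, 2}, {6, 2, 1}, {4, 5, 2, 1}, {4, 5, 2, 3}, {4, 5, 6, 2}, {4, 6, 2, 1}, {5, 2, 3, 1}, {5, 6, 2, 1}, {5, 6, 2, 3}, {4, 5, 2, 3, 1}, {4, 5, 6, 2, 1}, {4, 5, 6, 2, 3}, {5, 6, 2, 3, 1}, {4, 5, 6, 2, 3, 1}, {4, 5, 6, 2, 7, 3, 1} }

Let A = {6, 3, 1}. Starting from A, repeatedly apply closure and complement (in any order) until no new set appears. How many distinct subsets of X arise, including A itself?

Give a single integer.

8

X∖A={4, 5, 2, 7}, int(X∖A)={4, 5, 2}, hence cl(A)={6, 7, 3, 1}
Orbit (k=closure, c=complement):
  1. A     = {6, 3, 1}
  2. kA    = {6, 7, 3, 1}
  3. cA    = {4, 5, 2, 7}
  4. ckA   = {4, 5, 2}
  5. kcA   = {4, 5, 6, 2, 7, 3}
  6. ckcA  = {1}
  7. kckcA = {7, 1}
  8. ckckcA = {4, 5, 6, 2, 3}
(closed under both — stop)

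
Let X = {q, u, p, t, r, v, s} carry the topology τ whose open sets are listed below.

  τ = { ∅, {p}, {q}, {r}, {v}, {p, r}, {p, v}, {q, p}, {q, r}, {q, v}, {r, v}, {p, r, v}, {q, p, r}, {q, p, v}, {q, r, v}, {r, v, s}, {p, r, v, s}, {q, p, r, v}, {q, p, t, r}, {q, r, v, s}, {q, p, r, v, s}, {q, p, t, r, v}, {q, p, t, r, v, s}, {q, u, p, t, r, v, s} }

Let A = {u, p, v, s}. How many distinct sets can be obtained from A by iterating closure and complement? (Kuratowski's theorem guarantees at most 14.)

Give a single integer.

6

closure: X∖int(X∖A) = X∖{q, r} = {u, p, t, v, s}
Let k=closure and c=complement:
  1. A     = {u, p, v, s}
  2. kA    = {u, p, t, v, s}
  3. cA    = {q, t, r}
  4. ckA   = {q, r}
  5. kcA   = {q, u, t, r, s}
  6. ckcA  = {p, v}
— saturated at 6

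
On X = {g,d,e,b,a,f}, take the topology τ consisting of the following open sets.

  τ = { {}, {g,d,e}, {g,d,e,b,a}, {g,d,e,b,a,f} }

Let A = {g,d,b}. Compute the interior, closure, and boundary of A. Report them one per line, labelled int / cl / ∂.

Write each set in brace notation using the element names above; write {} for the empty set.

int(A) = {}
cl(A)  = {g,d,e,b,a,f}
∂A     = {g,d,e,b,a,f}

opens ⊆ A: {}; union → int = {}
complement {e,a,f}; its interior {}; cl(A) = X∖{} = {g,d,e,b,a,f}
boundary = {g,d,e,b,a,f} ∖ {} = {g,d,e,b,a,f}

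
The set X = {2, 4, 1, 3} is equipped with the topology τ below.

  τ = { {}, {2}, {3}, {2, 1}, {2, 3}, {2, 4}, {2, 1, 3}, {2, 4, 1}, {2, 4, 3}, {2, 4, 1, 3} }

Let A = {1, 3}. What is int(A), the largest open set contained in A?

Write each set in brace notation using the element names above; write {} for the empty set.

open subsets of A: {}, {3}; so int(A) = {3}

{3}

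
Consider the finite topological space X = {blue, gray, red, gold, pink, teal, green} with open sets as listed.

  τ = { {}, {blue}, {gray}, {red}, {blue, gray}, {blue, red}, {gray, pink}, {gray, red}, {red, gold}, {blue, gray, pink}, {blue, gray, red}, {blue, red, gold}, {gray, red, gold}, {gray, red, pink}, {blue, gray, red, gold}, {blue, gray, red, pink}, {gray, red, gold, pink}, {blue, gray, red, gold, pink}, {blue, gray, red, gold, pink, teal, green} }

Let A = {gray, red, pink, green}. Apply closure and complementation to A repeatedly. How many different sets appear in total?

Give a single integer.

X∖A={blue, gold, teal}, int(X∖A)={blue}, hence cl(A)={gray, red, gold, pink, teal, green}
Orbit (k=closure, c=complement):
  1. A     = {gray, red, pink, green}
  2. kA    = {gray, red, gold, pink, teal, green}
  3. cA    = {blue, gold, teal}
  4. ckA   = {blue}
  5. kcA   = {blue, gold, teal, green}
  6. kckA  = {blue, teal, green}
  7. ckcA  = {gray, red, pink}
  8. ckckA = {gray, red, gold, pink}
(closed under both — stop)

8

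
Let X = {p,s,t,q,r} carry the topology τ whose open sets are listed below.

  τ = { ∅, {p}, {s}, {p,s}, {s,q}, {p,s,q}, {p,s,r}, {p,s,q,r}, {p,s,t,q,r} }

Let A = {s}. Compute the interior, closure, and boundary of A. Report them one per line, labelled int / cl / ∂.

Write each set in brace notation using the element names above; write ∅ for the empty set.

int(A) = {s}
cl(A)  = {s,t,q,r}
∂A     = {t,q,r}

opens ⊆ A: ∅, {s}; union → int = {s}
complement {p,t,q,r}; its interior {p}; cl(A) = X∖{p} = {s,t,q,r}
boundary = {s,t,q,r} ∖ {s} = {t,q,r}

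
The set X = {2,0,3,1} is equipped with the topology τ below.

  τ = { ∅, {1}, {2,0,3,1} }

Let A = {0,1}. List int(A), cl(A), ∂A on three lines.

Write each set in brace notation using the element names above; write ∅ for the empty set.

int(A) = {1}
cl(A)  = {2,0,3,1}
∂A     = {2,0,3}

interior: largest open inside A is {1} (from ∅, {1})
cl via duality: int({2,3}) = ∅, so X∖∅ = {2,0,3,1}
cl∖int = {2,0,3}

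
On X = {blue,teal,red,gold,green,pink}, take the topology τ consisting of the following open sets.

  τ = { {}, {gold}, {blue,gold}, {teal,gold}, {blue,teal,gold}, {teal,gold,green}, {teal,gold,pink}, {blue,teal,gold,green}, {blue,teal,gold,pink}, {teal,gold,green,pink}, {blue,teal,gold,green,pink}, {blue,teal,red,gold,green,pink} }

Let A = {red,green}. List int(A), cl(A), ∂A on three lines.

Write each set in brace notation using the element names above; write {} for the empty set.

open subsets of A: {}; so int(A) = {}
closure: X∖int(X∖A) = X∖{blue,teal,gold,pink} = {red,green}
∂A = {red,green} minus {} = {red,green}

int(A) = {}
cl(A)  = {red,green}
∂A     = {red,green}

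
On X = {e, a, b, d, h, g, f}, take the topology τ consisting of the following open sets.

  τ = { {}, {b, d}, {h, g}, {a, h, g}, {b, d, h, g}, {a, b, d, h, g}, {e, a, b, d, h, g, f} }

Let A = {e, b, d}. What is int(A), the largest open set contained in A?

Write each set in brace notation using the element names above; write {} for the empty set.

open subsets of A: {}, {b, d}; so int(A) = {b, d}

{b, d}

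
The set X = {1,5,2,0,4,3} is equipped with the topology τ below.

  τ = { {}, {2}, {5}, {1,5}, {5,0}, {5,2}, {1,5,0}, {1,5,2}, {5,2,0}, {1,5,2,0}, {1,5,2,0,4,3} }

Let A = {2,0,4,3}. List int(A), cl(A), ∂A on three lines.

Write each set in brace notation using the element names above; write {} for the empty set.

opens ⊆ A: {}, {2}; union → int = {2}
complement {1,5}; its interior {1,5}; cl(A) = X∖{1,5} = {2,0,4,3}
boundary = {2,0,4,3} ∖ {2} = {0,4,3}

int(A) = {2}
cl(A)  = {2,0,4,3}
∂A     = {0,4,3}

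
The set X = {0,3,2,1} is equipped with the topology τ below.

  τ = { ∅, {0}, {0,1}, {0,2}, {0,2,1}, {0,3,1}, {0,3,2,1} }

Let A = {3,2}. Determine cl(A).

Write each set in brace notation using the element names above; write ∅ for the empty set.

{3,2}

complement {0,1}; its interior {0,1}; cl(A) = X∖{0,1} = {3,2}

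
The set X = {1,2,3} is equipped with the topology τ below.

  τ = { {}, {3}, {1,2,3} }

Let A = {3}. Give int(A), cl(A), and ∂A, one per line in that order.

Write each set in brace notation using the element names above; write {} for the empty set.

int(A) = {3}
cl(A)  = {1,2,3}
∂A     = {1,2}

interior: largest open inside A is {3} (from {}, {3})
cl via duality: int({1,2}) = {}, so X∖{} = {1,2,3}
cl∖int = {1,2}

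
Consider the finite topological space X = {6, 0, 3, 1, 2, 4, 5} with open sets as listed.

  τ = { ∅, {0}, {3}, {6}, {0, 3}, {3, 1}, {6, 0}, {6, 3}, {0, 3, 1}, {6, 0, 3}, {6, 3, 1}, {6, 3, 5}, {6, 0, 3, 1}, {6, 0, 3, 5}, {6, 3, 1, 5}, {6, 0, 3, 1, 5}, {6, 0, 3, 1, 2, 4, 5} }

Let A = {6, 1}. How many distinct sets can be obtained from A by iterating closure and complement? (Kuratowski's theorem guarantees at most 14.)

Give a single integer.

cl via duality: int({0, 3, 2, 4, 5}) = {0, 3}, so X∖{0, 3} = {6, 1, 2, 4, 5}
Write k for closure, c for complement:
  1. A     = {6, 1}
  2. kA    = {6, 1, 2, 4, 5}
  3. cA    = {0, 3, 2, 4, 5}
  4. ckA   = {0, 3}
  5. kcA   = {0, 3, 1, 2, 4, 5}
  6. ckcA  = {6}
  7. kckcA = {6, 2, 4, 5}
  8. ckckcA = {0, 3, 1}
applying k or c yields no new set

8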